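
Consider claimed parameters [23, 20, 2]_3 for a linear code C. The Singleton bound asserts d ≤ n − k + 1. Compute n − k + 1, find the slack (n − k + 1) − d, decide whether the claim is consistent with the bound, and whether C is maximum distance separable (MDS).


Singleton RHS = n − k + 1 = 4, slack = 2, bound satisfied, not MDS.

Singleton bound: d ≤ n − k + 1.
Here n = 23, k = 20, so n − k + 1 = 4.
Given d = 2, check d ≤ 4: YES.
Slack = (n − k + 1) − d = 2.
The code is NOT MDS (slack = 2 > 0).
Description: the claimed parameters are [23, 20, 2]_3; such a code would be non-MDS.


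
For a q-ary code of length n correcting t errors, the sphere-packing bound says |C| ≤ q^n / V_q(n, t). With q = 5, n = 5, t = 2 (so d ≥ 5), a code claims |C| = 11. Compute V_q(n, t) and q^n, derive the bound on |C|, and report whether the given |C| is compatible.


V_q(n, t) = 181, q^n = 3125, Hamming bound = 17, |C| = 11 ≤ bound (satisfied).

Step 1: Compute V_q(n, t) = Σ_{j=0}^2 C(n, j) (q−1)^j.
  j = 0: C(5,0)·(4)^0 = 1·1 = 1.
  j = 1: C(5,1)·(4)^1 = 5·4 = 20.
  j = 2: C(5,2)·(4)^2 = 10·16 = 160.
  V_q(n, t) = 1 + 20 + 160 = 181.
Step 2: q^n = 5^5 = 3125.
Step 3: Hamming bound ⌊q^n / V_q(n,t)⌋ = ⌊3125/181⌋ = 17.
Step 4: Compare |C| = 11 to 17: satisfied.
The claimed |C| lies below the Hamming bound.


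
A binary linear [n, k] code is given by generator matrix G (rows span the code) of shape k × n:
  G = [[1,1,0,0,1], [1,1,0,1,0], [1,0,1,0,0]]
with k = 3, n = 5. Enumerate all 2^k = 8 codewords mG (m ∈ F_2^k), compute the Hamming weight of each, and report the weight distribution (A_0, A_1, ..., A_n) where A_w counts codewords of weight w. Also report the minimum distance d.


Weight distribution: A_0 = 1, A_2 = 2, A_3 = 4, A_4 = 1. Minimum distance d = 2.

Enumerate all 2^3 = 8 messages m ∈ F_2^3.
For each, compute codeword c = mG in F_2^5, then tally its weight.
  m = 000 → c = 00000, weight = 0.
  m = 100 → c = 11001, weight = 3.
  m = 010 → c = 11010, weight = 3.
  m = 110 → c = 00011, weight = 2.
  m = 001 → c = 10100, weight = 2.
  m = 101 → c = 01101, weight = 3.
  m = 011 → c = 01110, weight = 3.
  m = 111 → c = 10111, weight = 4.
Tally weights:
  weight 0: 1 codewords.
  weight 2: 2 codewords.
  weight 3: 4 codewords.
  weight 4: 1 codewords.
Minimum distance d = smallest w > 0 with A_w > 0 = 2.
Sanity: Σ A_w = 8 = 2^3 = 8 ✓.


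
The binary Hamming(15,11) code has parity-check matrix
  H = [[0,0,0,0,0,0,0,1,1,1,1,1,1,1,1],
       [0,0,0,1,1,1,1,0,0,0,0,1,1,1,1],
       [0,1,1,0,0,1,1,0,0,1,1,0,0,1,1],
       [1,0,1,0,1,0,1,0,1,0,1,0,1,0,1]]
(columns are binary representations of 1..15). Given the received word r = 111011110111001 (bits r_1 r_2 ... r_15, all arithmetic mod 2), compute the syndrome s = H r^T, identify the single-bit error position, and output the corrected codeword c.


s = (1, 1, 1, 0)^T, error position = 14, corrected codeword c = 111011110111011

Compute s = H r^T mod 2 one row at a time:
  s_1 = 1 + 0 + 1 + 1 + 1 + 0 + 0 + 1 = 5 ≡ 1 (mod 2).
  s_2 = 0 + 1 + 1 + 1 + 1 + 0 + 0 + 1 = 5 ≡ 1 (mod 2).
  s_3 = 1 + 1 + 1 + 1 + 1 + 1 + 0 + 1 = 7 ≡ 1 (mod 2).
  s_4 = 1 + 1 + 1 + 1 + 0 + 1 + 0 + 1 = 6 ≡ 0 (mod 2).
s = (1, 1, 1, 0)^T — this equals column 14 of H (binary 1110), so error is at position 14.
Correct: flip bit 14 of r = 111011110111001 to get c = 111011110111011.


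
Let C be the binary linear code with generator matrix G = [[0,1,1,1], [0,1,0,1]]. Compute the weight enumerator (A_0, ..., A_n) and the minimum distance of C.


Weight distribution: A_0 = 1, A_1 = 1, A_2 = 1, A_3 = 1. Minimum distance d = 1.

Enumerate all 2^2 = 4 messages m ∈ F_2^2.
For each, compute codeword c = mG in F_2^4, then tally its weight.
  m = 00 → c = 0000, weight = 0.
  m = 10 → c = 0111, weight = 3.
  m = 01 → c = 0101, weight = 2.
  m = 11 → c = 0010, weight = 1.
Tally weights:
  weight 0: 1 codewords.
  weight 1: 1 codewords.
  weight 2: 1 codewords.
  weight 3: 1 codewords.
Minimum distance d = smallest w > 0 with A_w > 0 = 1.
Sanity: Σ A_w = 4 = 2^2 = 4 ✓.


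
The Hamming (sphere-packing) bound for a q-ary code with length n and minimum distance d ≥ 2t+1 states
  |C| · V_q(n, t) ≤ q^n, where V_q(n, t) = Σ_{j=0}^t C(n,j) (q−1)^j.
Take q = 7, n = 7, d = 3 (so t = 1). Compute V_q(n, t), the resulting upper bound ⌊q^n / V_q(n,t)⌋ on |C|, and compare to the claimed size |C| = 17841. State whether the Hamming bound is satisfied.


V_q(n, t) = 43, q^n = 823543, Hamming bound = 19152, |C| = 17841 ≤ bound (satisfied).

Step 1: Compute V_q(n, t) = Σ_{j=0}^1 C(n, j) (q−1)^j.
  j = 0: C(7,0)·(6)^0 = 1·1 = 1.
  j = 1: C(7,1)·(6)^1 = 7·6 = 42.
  V_q(n, t) = 1 + 42 = 43.
Step 2: q^n = 7^7 = 823543.
Step 3: Hamming bound ⌊q^n / V_q(n,t)⌋ = ⌊823543/43⌋ = 19152.
Step 4: Compare |C| = 17841 to 19152: satisfied.
The claimed |C| lies below the Hamming bound.


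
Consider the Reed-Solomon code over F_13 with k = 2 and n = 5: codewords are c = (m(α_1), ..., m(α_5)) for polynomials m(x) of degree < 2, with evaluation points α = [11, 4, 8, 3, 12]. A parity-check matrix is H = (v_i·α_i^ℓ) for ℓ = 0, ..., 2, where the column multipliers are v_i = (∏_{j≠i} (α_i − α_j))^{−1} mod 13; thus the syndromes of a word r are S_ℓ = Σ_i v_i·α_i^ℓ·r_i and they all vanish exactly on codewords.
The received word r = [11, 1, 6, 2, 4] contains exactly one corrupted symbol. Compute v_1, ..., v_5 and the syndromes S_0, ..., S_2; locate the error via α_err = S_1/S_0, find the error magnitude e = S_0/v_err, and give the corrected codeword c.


S = (11, 5, 7), error at position 2, error magnitude e = 6, c = [11, 8, 6, 2, 4].

Step 1: column multipliers v_i = (∏_{j≠i}(α_i − α_j))^{−1} mod 13.
  i = 1 (α = 11): (11−4)(11−8)(11−3)(11−12) = 7·3·8·(−1) = −168 ≡ 1, so v_1 = 1^{−1} = 1 (mod 13).
  i = 2 (α = 4): (4−11)(4−8)(4−3)(4−12) = (−7)·(−4)·1·(−8) = −224 ≡ 10, so v_2 = 10^{−1} = 4 (mod 13).
  i = 3 (α = 8): (8−11)(8−4)(8−3)(8−12) = (−3)·4·5·(−4) = 240 ≡ 6, so v_3 = 6^{−1} = 11 (mod 13).
  i = 4 (α = 3): (3−11)(3−4)(3−8)(3−12) = (−8)·(−1)·(−5)·(−9) = 360 ≡ 9, so v_4 = 9^{−1} = 3 (mod 13).
  i = 5 (α = 12): (12−11)(12−4)(12−8)(12−3) = 1·8·4·9 = 288 ≡ 2, so v_5 = 2^{−1} = 7 (mod 13).
  v = [1, 4, 11, 3, 7].
Step 2: syndromes of r = [11, 1, 6, 2, 4] (all sums mod 13).
  S_0 = Σ v_i r_i = 1·11 + 4·1 + 11·6 + 3·2 + 7·4 = 115 ≡ 11.
  S_1 = Σ v_i α_i r_i = 1·11·11 + 4·4·1 + 11·8·6 + 3·3·2 + 7·12·4 = 1019 ≡ 5.
  α_i^2 mod 13 = [4, 3, 12, 9, 1].
  S_2 = Σ v_i α_i^2 r_i = 1·4·11 + 4·3·1 + 11·12·6 + 3·9·2 + 7·1·4 = 930 ≡ 7.
  S = (11, 5, 7) ≠ 0, so r is not a codeword (an error is present).
Step 3: locate the error. For a single error e at position i, S_ℓ = v_i·e·α_i^ℓ, so α_err = S_1/S_0.
  S_0^{−1} = 11^{−1} = 6 (mod 13), so α_err = 5·6 = 30 ≡ 4 = α_2. Error position i = 2.
  Consistency check: S_2/S_1 = 7·8 = 56 ≡ 4 = α_err ✓ (single-error assumption holds).
Step 4: error magnitude e = S_0/v_2 = S_0·∏_{j≠2}(α_2 − α_j) = 11·10 = 110 ≡ 6 (mod 13).
Step 5: correct position 2: c_2 = r_2 − e = 1 − 6 ≡ 8 (mod 13). Hence c = [11, 8, 6, 2, 4].
  Check: interpolating c through the α_i gives m(x) = 10 + 6·x (degree < 2) with m(α_i) = c_i for every i, so c is indeed a codeword.


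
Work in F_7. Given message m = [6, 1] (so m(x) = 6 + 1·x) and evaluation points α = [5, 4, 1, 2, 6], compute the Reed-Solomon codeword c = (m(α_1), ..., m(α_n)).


c = [4, 3, 0, 1, 5]

Message polynomial: m(x) = 6 + 1·x (mod 7).
For each evaluation point α_i, compute m(α_i) mod 7:
  α_1 = 5: Horner steps 1 → 4, so m(5) = 4.
  α_2 = 4: Horner steps 1 → 3, so m(4) = 3.
  α_3 = 1: Horner steps 1 → 0, so m(1) = 0.
  α_4 = 2: Horner steps 1 → 1, so m(2) = 1.
  α_5 = 6: Horner steps 1 → 5, so m(6) = 5.
Codeword c = [4, 3, 0, 1, 5] ∈ F_7^5.


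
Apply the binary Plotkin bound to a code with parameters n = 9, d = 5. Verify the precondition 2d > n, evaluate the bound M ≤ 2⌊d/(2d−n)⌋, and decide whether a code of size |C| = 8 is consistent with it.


Plotkin bound M ≤ 10; given |C| = 8 ≤ bound (satisfied).

Check applicability: 2d = 10, n = 9.
2d − n = 1 > 0, so Plotkin applies.
Compute d/(2d−n) = 5/1 ≈ 5.0000.
⌊d/(2d−n)⌋ = 5.
Plotkin bound: M ≤ 2·5 = 10.
Given |C| = 8, check: satisfied.
This |C| is below the Plotkin bound.


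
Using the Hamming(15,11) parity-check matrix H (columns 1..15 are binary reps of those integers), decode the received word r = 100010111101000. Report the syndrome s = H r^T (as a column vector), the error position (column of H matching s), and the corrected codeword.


s = (0, 1, 0, 0)^T, error position = 4, corrected codeword c = 100110111101000

Compute s = H r^T mod 2 one row at a time:
  s_1 = 1 + 1 + 1 + 0 + 1 + 0 + 0 + 0 = 4 ≡ 0 (mod 2).
  s_2 = 0 + 1 + 0 + 1 + 1 + 0 + 0 + 0 = 3 ≡ 1 (mod 2).
  s_3 = 0 + 0 + 0 + 1 + 1 + 0 + 0 + 0 = 2 ≡ 0 (mod 2).
  s_4 = 1 + 0 + 1 + 1 + 1 + 0 + 0 + 0 = 4 ≡ 0 (mod 2).
s = (0, 1, 0, 0)^T — this equals column 4 of H (binary 0100), so error is at position 4.
Correct: flip bit 4 of r = 100010111101000 to get c = 100110111101000.


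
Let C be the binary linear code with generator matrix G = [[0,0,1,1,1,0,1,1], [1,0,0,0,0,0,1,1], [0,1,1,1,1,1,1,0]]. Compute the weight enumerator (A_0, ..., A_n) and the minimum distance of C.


Weight distribution: A_0 = 1, A_3 = 2, A_4 = 2, A_5 = 1, A_6 = 1, A_7 = 1. Minimum distance d = 3.

Enumerate all 2^3 = 8 messages m ∈ F_2^3.
For each, compute codeword c = mG in F_2^8, then tally its weight.
  m = 000 → c = 00000000, weight = 0.
  m = 100 → c = 00111011, weight = 5.
  m = 010 → c = 10000011, weight = 3.
  m = 110 → c = 10111000, weight = 4.
  m = 001 → c = 01111110, weight = 6.
  m = 101 → c = 01000101, weight = 3.
  m = 011 → c = 11111101, weight = 7.
  m = 111 → c = 11000110, weight = 4.
Tally weights:
  weight 0: 1 codewords.
  weight 3: 2 codewords.
  weight 4: 2 codewords.
  weight 5: 1 codewords.
  weight 6: 1 codewords.
  weight 7: 1 codewords.
Minimum distance d = smallest w > 0 with A_w > 0 = 3.
Sanity: Σ A_w = 8 = 2^3 = 8 ✓.


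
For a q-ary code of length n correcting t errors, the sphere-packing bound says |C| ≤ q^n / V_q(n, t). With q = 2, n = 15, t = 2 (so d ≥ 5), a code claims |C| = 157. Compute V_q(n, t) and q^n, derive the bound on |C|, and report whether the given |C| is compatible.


V_q(n, t) = 121, q^n = 32768, Hamming bound = 270, |C| = 157 ≤ bound (satisfied).

Step 1: Compute V_q(n, t) = Σ_{j=0}^2 C(n, j) (q−1)^j.
  j = 0: C(15,0)·(1)^0 = 1·1 = 1.
  j = 1: C(15,1)·(1)^1 = 15·1 = 15.
  j = 2: C(15,2)·(1)^2 = 105·1 = 105.
  V_q(n, t) = 1 + 15 + 105 = 121.
Step 2: q^n = 2^15 = 32768.
Step 3: Hamming bound ⌊q^n / V_q(n,t)⌋ = ⌊32768/121⌋ = 270.
Step 4: Compare |C| = 157 to 270: satisfied.
The claimed |C| lies below the Hamming bound.


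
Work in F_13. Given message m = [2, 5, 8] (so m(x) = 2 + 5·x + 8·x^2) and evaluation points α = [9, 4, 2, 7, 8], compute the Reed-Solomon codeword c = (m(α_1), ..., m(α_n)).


c = [6, 7, 5, 0, 8]

Message polynomial: m(x) = 2 + 5·x + 8·x^2 (mod 13).
For each evaluation point α_i, compute m(α_i) mod 13:
  α_1 = 9: Horner steps 8 → 12 → 6, so m(9) = 6.
  α_2 = 4: Horner steps 8 → 11 → 7, so m(4) = 7.
  α_3 = 2: Horner steps 8 → 8 → 5, so m(2) = 5.
  α_4 = 7: Horner steps 8 → 9 → 0, so m(7) = 0.
  α_5 = 8: Horner steps 8 → 4 → 8, so m(8) = 8.
Codeword c = [6, 7, 5, 0, 8] ∈ F_13^5.


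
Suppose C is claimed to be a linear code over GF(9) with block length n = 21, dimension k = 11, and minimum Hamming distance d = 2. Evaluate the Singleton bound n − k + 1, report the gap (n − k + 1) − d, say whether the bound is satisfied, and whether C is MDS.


Singleton RHS = n − k + 1 = 11, slack = 9, bound satisfied, not MDS.

Singleton bound: d ≤ n − k + 1.
Here n = 21, k = 11, so n − k + 1 = 11.
Given d = 2, check d ≤ 11: YES.
Slack = (n − k + 1) − d = 9.
The code is NOT MDS (slack = 9 > 0).
Description: the claimed parameters are [21, 11, 2]_9; such a code would be non-MDS.


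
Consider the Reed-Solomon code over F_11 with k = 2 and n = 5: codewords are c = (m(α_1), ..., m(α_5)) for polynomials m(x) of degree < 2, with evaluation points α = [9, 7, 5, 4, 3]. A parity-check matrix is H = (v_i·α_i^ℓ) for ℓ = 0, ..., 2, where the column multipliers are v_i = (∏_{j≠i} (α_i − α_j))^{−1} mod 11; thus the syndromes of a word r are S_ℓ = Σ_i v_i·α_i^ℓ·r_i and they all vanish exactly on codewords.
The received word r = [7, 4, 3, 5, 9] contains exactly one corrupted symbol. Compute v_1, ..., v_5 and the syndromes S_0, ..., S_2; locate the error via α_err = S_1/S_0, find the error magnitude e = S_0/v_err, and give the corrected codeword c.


S = (7, 2, 10), error at position 3, error magnitude e = 2, c = [7, 4, 1, 5, 9].

Step 1: column multipliers v_i = (∏_{j≠i}(α_i − α_j))^{−1} mod 11.
  i = 1 (α = 9): (9−7)(9−5)(9−4)(9−3) = 2·4·5·6 = 240 ≡ 9, so v_1 = 9^{−1} = 5 (mod 11).
  i = 2 (α = 7): (7−9)(7−5)(7−4)(7−3) = (−2)·2·3·4 = −48 ≡ 7, so v_2 = 7^{−1} = 8 (mod 11).
  i = 3 (α = 5): (5−9)(5−7)(5−4)(5−3) = (−4)·(−2)·1·2 = 16 ≡ 5, so v_3 = 5^{−1} = 9 (mod 11).
  i = 4 (α = 4): (4−9)(4−7)(4−5)(4−3) = (−5)·(−3)·(−1)·1 = −15 ≡ 7, so v_4 = 7^{−1} = 8 (mod 11).
  i = 5 (α = 3): (3−9)(3−7)(3−5)(3−4) = (−6)·(−4)·(−2)·(−1) = 48 ≡ 4, so v_5 = 4^{−1} = 3 (mod 11).
  v = [5, 8, 9, 8, 3].
Step 2: syndromes of r = [7, 4, 3, 5, 9] (all sums mod 11).
  S_0 = Σ v_i r_i = 5·7 + 8·4 + 9·3 + 8·5 + 3·9 = 161 ≡ 7.
  S_1 = Σ v_i α_i r_i = 5·9·7 + 8·7·4 + 9·5·3 + 8·4·5 + 3·3·9 = 915 ≡ 2.
  α_i^2 mod 11 = [4, 5, 3, 5, 9].
  S_2 = Σ v_i α_i^2 r_i = 5·4·7 + 8·5·4 + 9·3·3 + 8·5·5 + 3·9·9 = 824 ≡ 10.
  S = (7, 2, 10) ≠ 0, so r is not a codeword (an error is present).
Step 3: locate the error. For a single error e at position i, S_ℓ = v_i·e·α_i^ℓ, so α_err = S_1/S_0.
  S_0^{−1} = 7^{−1} = 8 (mod 11), so α_err = 2·8 = 16 ≡ 5 = α_3. Error position i = 3.
  Consistency check: S_2/S_1 = 10·6 = 60 ≡ 5 = α_err ✓ (single-error assumption holds).
Step 4: error magnitude e = S_0/v_3 = S_0·∏_{j≠3}(α_3 − α_j) = 7·5 = 35 ≡ 2 (mod 11).
Step 5: correct position 3: c_3 = r_3 − e = 3 − 2 ≡ 1 (mod 11). Hence c = [7, 4, 1, 5, 9].
  Check: interpolating c through the α_i gives m(x) = 10 + 7·x (degree < 2) with m(α_i) = c_i for every i, so c is indeed a codeword.


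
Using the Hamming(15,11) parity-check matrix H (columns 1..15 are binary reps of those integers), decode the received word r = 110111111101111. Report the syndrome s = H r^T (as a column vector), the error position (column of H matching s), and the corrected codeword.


s = (1, 0, 0, 0)^T, error position = 8, corrected codeword c = 110111101101111

Compute s = H r^T mod 2 one row at a time:
  s_1 = 1 + 1 + 1 + 0 + 1 + 1 + 1 + 1 = 7 ≡ 1 (mod 2).
  s_2 = 1 + 1 + 1 + 1 + 1 + 1 + 1 + 1 = 8 ≡ 0 (mod 2).
  s_3 = 1 + 0 + 1 + 1 + 1 + 0 + 1 + 1 = 6 ≡ 0 (mod 2).
  s_4 = 1 + 0 + 1 + 1 + 1 + 0 + 1 + 1 = 6 ≡ 0 (mod 2).
s = (1, 0, 0, 0)^T — this equals column 8 of H (binary 1000), so error is at position 8.
Correct: flip bit 8 of r = 110111111101111 to get c = 110111101101111.


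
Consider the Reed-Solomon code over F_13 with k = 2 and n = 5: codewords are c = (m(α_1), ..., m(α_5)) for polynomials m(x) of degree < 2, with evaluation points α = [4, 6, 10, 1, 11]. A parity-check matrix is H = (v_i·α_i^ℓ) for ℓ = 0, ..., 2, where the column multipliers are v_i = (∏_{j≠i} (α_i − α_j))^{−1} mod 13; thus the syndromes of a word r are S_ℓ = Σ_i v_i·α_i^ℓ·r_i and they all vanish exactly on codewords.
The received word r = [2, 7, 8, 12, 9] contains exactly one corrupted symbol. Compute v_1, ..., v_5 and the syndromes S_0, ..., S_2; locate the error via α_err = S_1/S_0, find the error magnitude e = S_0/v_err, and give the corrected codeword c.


S = (11, 1, 6), error at position 2, error magnitude e = 3, c = [2, 4, 8, 12, 9].

Step 1: column multipliers v_i = (∏_{j≠i}(α_i − α_j))^{−1} mod 13.
  i = 1 (α = 4): (4−6)(4−10)(4−1)(4−11) = (−2)·(−6)·3·(−7) = −252 ≡ 8, so v_1 = 8^{−1} = 5 (mod 13).
  i = 2 (α = 6): (6−4)(6−10)(6−1)(6−11) = 2·(−4)·5·(−5) = 200 ≡ 5, so v_2 = 5^{−1} = 8 (mod 13).
  i = 3 (α = 10): (10−4)(10−6)(10−1)(10−11) = 6·4·9·(−1) = −216 ≡ 5, so v_3 = 5^{−1} = 8 (mod 13).
  i = 4 (α = 1): (1−4)(1−6)(1−10)(1−11) = (−3)·(−5)·(−9)·(−10) = 1350 ≡ 11, so v_4 = 11^{−1} = 6 (mod 13).
  i = 5 (α = 11): (11−4)(11−6)(11−10)(11−1) = 7·5·1·10 = 350 ≡ 12, so v_5 = 12^{−1} = 12 (mod 13).
  v = [5, 8, 8, 6, 12].
Step 2: syndromes of r = [2, 7, 8, 12, 9] (all sums mod 13).
  S_0 = Σ v_i r_i = 5·2 + 8·7 + 8·8 + 6·12 + 12·9 = 310 ≡ 11.
  S_1 = Σ v_i α_i r_i = 5·4·2 + 8·6·7 + 8·10·8 + 6·1·12 + 12·11·9 = 2276 ≡ 1.
  α_i^2 mod 13 = [3, 10, 9, 1, 4].
  S_2 = Σ v_i α_i^2 r_i = 5·3·2 + 8·10·7 + 8·9·8 + 6·1·12 + 12·4·9 = 1670 ≡ 6.
  S = (11, 1, 6) ≠ 0, so r is not a codeword (an error is present).
Step 3: locate the error. For a single error e at position i, S_ℓ = v_i·e·α_i^ℓ, so α_err = S_1/S_0.
  S_0^{−1} = 11^{−1} = 6 (mod 13), so α_err = 1·6 = 6 ≡ 6 = α_2. Error position i = 2.
  Consistency check: S_2/S_1 = 6·1 = 6 ≡ 6 = α_err ✓ (single-error assumption holds).
Step 4: error magnitude e = S_0/v_2 = S_0·∏_{j≠2}(α_2 − α_j) = 11·5 = 55 ≡ 3 (mod 13).
Step 5: correct position 2: c_2 = r_2 − e = 7 − 3 ≡ 4 (mod 13). Hence c = [2, 4, 8, 12, 9].
  Check: interpolating c through the α_i gives m(x) = 11 + 1·x (degree < 2) with m(α_i) = c_i for every i, so c is indeed a codeword.


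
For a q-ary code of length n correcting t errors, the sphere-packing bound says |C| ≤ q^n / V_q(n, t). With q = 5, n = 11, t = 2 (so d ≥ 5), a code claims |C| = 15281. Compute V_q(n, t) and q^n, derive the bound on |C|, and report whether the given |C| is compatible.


V_q(n, t) = 925, q^n = 48828125, Hamming bound = 52787, |C| = 15281 ≤ bound (satisfied).

Step 1: Compute V_q(n, t) = Σ_{j=0}^2 C(n, j) (q−1)^j.
  j = 0: C(11,0)·(4)^0 = 1·1 = 1.
  j = 1: C(11,1)·(4)^1 = 11·4 = 44.
  j = 2: C(11,2)·(4)^2 = 55·16 = 880.
  V_q(n, t) = 1 + 44 + 880 = 925.
Step 2: q^n = 5^11 = 48828125.
Step 3: Hamming bound ⌊q^n / V_q(n,t)⌋ = ⌊48828125/925⌋ = 52787.
Step 4: Compare |C| = 15281 to 52787: satisfied.
The claimed |C| lies below the Hamming bound.


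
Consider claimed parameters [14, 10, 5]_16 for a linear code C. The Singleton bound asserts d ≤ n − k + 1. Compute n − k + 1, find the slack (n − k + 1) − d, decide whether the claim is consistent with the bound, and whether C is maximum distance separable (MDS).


Singleton RHS = n − k + 1 = 5, slack = 0, bound satisfied, MDS.

Singleton bound: d ≤ n − k + 1.
Here n = 14, k = 10, so n − k + 1 = 5.
Given d = 5, check d ≤ 5: YES.
Slack = (n − k + 1) − d = 0.
The code is MDS (slack = 0).
Description: the claimed parameters are [14, 10, 5]_16; such a code would be MDS (meets Singleton bound).


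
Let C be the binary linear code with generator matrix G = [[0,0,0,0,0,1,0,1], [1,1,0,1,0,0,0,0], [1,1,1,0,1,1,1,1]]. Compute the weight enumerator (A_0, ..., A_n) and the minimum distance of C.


Weight distribution: A_0 = 1, A_2 = 1, A_3 = 1, A_4 = 1, A_5 = 2, A_6 = 1, A_7 = 1. Minimum distance d = 2.

Enumerate all 2^3 = 8 messages m ∈ F_2^3.
For each, compute codeword c = mG in F_2^8, then tally its weight.
  m = 000 → c = 00000000, weight = 0.
  m = 100 → c = 00000101, weight = 2.
  m = 010 → c = 11010000, weight = 3.
  m = 110 → c = 11010101, weight = 5.
  m = 001 → c = 11101111, weight = 7.
  m = 101 → c = 11101010, weight = 5.
  m = 011 → c = 00111111, weight = 6.
  m = 111 → c = 00111010, weight = 4.
Tally weights:
  weight 0: 1 codewords.
  weight 2: 1 codewords.
  weight 3: 1 codewords.
  weight 4: 1 codewords.
  weight 5: 2 codewords.
  weight 6: 1 codewords.
  weight 7: 1 codewords.
Minimum distance d = smallest w > 0 with A_w > 0 = 2.
Sanity: Σ A_w = 8 = 2^3 = 8 ✓.


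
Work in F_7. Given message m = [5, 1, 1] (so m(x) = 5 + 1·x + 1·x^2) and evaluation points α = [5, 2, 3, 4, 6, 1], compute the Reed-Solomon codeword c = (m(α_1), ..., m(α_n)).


c = [0, 4, 3, 4, 5, 0]

Message polynomial: m(x) = 5 + 1·x + 1·x^2 (mod 7).
For each evaluation point α_i, compute m(α_i) mod 7:
  α_1 = 5: Horner steps 1 → 6 → 0, so m(5) = 0.
  α_2 = 2: Horner steps 1 → 3 → 4, so m(2) = 4.
  α_3 = 3: Horner steps 1 → 4 → 3, so m(3) = 3.
  α_4 = 4: Horner steps 1 → 5 → 4, so m(4) = 4.
  α_5 = 6: Horner steps 1 → 0 → 5, so m(6) = 5.
  α_6 = 1: Horner steps 1 → 2 → 0, so m(1) = 0.
Codeword c = [0, 4, 3, 4, 5, 0] ∈ F_7^6.


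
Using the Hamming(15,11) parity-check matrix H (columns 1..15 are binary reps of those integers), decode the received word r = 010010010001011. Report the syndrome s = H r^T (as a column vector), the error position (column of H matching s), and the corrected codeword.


s = (0, 0, 1, 0)^T, error position = 2, corrected codeword c = 000010010001011

Compute s = H r^T mod 2 one row at a time:
  s_1 = 1 + 0 + 0 + 0 + 1 + 0 + 1 + 1 = 4 ≡ 0 (mod 2).
  s_2 = 0 + 1 + 0 + 0 + 1 + 0 + 1 + 1 = 4 ≡ 0 (mod 2).
  s_3 = 1 + 0 + 0 + 0 + 0 + 0 + 1 + 1 = 3 ≡ 1 (mod 2).
  s_4 = 0 + 0 + 1 + 0 + 0 + 0 + 0 + 1 = 2 ≡ 0 (mod 2).
s = (0, 0, 1, 0)^T — this equals column 2 of H (binary 0010), so error is at position 2.
Correct: flip bit 2 of r = 010010010001011 to get c = 000010010001011.


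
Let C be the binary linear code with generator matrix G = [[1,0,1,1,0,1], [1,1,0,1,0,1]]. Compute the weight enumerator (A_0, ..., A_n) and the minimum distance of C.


Weight distribution: A_0 = 1, A_2 = 1, A_4 = 2. Minimum distance d = 2.

Enumerate all 2^2 = 4 messages m ∈ F_2^2.
For each, compute codeword c = mG in F_2^6, then tally its weight.
  m = 00 → c = 000000, weight = 0.
  m = 10 → c = 101101, weight = 4.
  m = 01 → c = 110101, weight = 4.
  m = 11 → c = 011000, weight = 2.
Tally weights:
  weight 0: 1 codewords.
  weight 2: 1 codewords.
  weight 4: 2 codewords.
Minimum distance d = smallest w > 0 with A_w > 0 = 2.
Sanity: Σ A_w = 4 = 2^2 = 4 ✓.


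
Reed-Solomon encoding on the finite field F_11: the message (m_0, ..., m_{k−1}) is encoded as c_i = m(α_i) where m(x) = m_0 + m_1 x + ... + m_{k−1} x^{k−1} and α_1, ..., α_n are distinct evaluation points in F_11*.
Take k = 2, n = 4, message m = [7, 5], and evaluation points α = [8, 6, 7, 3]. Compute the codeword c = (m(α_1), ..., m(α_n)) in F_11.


c = [3, 4, 9, 0]

Message polynomial: m(x) = 7 + 5·x (mod 11).
For each evaluation point α_i, compute m(α_i) mod 11:
  α_1 = 8: Horner steps 5 → 3, so m(8) = 3.
  α_2 = 6: Horner steps 5 → 4, so m(6) = 4.
  α_3 = 7: Horner steps 5 → 9, so m(7) = 9.
  α_4 = 3: Horner steps 5 → 0, so m(3) = 0.
Codeword c = [3, 4, 9, 0] ∈ F_11^4.


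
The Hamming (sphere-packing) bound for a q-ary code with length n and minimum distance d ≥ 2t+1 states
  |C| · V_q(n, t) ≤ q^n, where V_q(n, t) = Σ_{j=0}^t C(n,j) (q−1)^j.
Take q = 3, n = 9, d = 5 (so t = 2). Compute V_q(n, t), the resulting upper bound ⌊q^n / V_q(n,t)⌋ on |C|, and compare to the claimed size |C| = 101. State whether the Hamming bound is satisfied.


V_q(n, t) = 163, q^n = 19683, Hamming bound = 120, |C| = 101 ≤ bound (satisfied).

Step 1: Compute V_q(n, t) = Σ_{j=0}^2 C(n, j) (q−1)^j.
  j = 0: C(9,0)·(2)^0 = 1·1 = 1.
  j = 1: C(9,1)·(2)^1 = 9·2 = 18.
  j = 2: C(9,2)·(2)^2 = 36·4 = 144.
  V_q(n, t) = 1 + 18 + 144 = 163.
Step 2: q^n = 3^9 = 19683.
Step 3: Hamming bound ⌊q^n / V_q(n,t)⌋ = ⌊19683/163⌋ = 120.
Step 4: Compare |C| = 101 to 120: satisfied.
The claimed |C| lies below the Hamming bound.


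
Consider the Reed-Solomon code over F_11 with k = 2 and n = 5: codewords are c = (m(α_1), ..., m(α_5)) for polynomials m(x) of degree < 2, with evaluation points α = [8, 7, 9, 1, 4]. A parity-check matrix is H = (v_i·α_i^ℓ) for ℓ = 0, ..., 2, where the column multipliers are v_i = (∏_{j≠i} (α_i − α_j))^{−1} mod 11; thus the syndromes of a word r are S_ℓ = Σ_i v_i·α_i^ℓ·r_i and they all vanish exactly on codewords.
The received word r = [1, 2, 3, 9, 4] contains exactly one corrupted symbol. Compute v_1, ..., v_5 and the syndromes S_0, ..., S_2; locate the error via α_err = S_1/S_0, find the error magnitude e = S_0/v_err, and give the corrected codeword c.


S = (1, 7, 5), error at position 2, error magnitude e = 3, c = [1, 10, 3, 9, 4].

Step 1: column multipliers v_i = (∏_{j≠i}(α_i − α_j))^{−1} mod 11.
  i = 1 (α = 8): (8−7)(8−9)(8−1)(8−4) = 1·(−1)·7·4 = −28 ≡ 5, so v_1 = 5^{−1} = 9 (mod 11).
  i = 2 (α = 7): (7−8)(7−9)(7−1)(7−4) = (−1)·(−2)·6·3 = 36 ≡ 3, so v_2 = 3^{−1} = 4 (mod 11).
  i = 3 (α = 9): (9−8)(9−7)(9−1)(9−4) = 1·2·8·5 = 80 ≡ 3, so v_3 = 3^{−1} = 4 (mod 11).
  i = 4 (α = 1): (1−8)(1−7)(1−9)(1−4) = (−7)·(−6)·(−8)·(−3) = 1008 ≡ 7, so v_4 = 7^{−1} = 8 (mod 11).
  i = 5 (α = 4): (4−8)(4−7)(4−9)(4−1) = (−4)·(−3)·(−5)·3 = −180 ≡ 7, so v_5 = 7^{−1} = 8 (mod 11).
  v = [9, 4, 4, 8, 8].
Step 2: syndromes of r = [1, 2, 3, 9, 4] (all sums mod 11).
  S_0 = Σ v_i r_i = 9·1 + 4·2 + 4·3 + 8·9 + 8·4 = 133 ≡ 1.
  S_1 = Σ v_i α_i r_i = 9·8·1 + 4·7·2 + 4·9·3 + 8·1·9 + 8·4·4 = 436 ≡ 7.
  α_i^2 mod 11 = [9, 5, 4, 1, 5].
  S_2 = Σ v_i α_i^2 r_i = 9·9·1 + 4·5·2 + 4·4·3 + 8·1·9 + 8·5·4 = 401 ≡ 5.
  S = (1, 7, 5) ≠ 0, so r is not a codeword (an error is present).
Step 3: locate the error. For a single error e at position i, S_ℓ = v_i·e·α_i^ℓ, so α_err = S_1/S_0.
  S_0^{−1} = 1^{−1} = 1 (mod 11), so α_err = 7·1 = 7 ≡ 7 = α_2. Error position i = 2.
  Consistency check: S_2/S_1 = 5·8 = 40 ≡ 7 = α_err ✓ (single-error assumption holds).
Step 4: error magnitude e = S_0/v_2 = S_0·∏_{j≠2}(α_2 − α_j) = 1·3 = 3 ≡ 3 (mod 11).
Step 5: correct position 2: c_2 = r_2 − e = 2 − 3 ≡ 10 (mod 11). Hence c = [1, 10, 3, 9, 4].
  Check: interpolating c through the α_i gives m(x) = 7 + 2·x (degree < 2) with m(α_i) = c_i for every i, so c is indeed a codeword.


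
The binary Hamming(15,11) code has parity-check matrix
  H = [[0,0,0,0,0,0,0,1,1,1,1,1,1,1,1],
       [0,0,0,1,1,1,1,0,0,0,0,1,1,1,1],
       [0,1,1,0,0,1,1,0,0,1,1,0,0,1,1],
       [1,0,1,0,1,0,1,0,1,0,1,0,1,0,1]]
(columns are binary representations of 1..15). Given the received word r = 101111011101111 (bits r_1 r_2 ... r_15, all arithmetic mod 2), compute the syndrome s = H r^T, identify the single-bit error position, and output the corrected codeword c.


s = (1, 1, 1, 0)^T, error position = 14, corrected codeword c = 101111011101101

Compute s = H r^T mod 2 one row at a time:
  s_1 = 1 + 1 + 1 + 0 + 1 + 1 + 1 + 1 = 7 ≡ 1 (mod 2).
  s_2 = 1 + 1 + 1 + 0 + 1 + 1 + 1 + 1 = 7 ≡ 1 (mod 2).
  s_3 = 0 + 1 + 1 + 0 + 1 + 0 + 1 + 1 = 5 ≡ 1 (mod 2).
  s_4 = 1 + 1 + 1 + 0 + 1 + 0 + 1 + 1 = 6 ≡ 0 (mod 2).
s = (1, 1, 1, 0)^T — this equals column 14 of H (binary 1110), so error is at position 14.
Correct: flip bit 14 of r = 101111011101111 to get c = 101111011101101.


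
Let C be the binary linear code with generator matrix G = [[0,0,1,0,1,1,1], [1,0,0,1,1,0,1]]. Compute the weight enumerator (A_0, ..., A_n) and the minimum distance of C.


Weight distribution: A_0 = 1, A_4 = 3. Minimum distance d = 4.

Enumerate all 2^2 = 4 messages m ∈ F_2^2.
For each, compute codeword c = mG in F_2^7, then tally its weight.
  m = 00 → c = 0000000, weight = 0.
  m = 10 → c = 0010111, weight = 4.
  m = 01 → c = 1001101, weight = 4.
  m = 11 → c = 1011010, weight = 4.
Tally weights:
  weight 0: 1 codewords.
  weight 4: 3 codewords.
Minimum distance d = smallest w > 0 with A_w > 0 = 4.
Sanity: Σ A_w = 4 = 2^2 = 4 ✓.


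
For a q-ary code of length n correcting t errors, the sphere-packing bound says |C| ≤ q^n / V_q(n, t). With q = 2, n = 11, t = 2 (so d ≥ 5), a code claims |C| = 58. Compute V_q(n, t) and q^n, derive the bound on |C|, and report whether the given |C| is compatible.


V_q(n, t) = 67, q^n = 2048, Hamming bound = 30, |C| = 58 > bound (violated).

Step 1: Compute V_q(n, t) = Σ_{j=0}^2 C(n, j) (q−1)^j.
  j = 0: C(11,0)·(1)^0 = 1·1 = 1.
  j = 1: C(11,1)·(1)^1 = 11·1 = 11.
  j = 2: C(11,2)·(1)^2 = 55·1 = 55.
  V_q(n, t) = 1 + 11 + 55 = 67.
Step 2: q^n = 2^11 = 2048.
Step 3: Hamming bound ⌊q^n / V_q(n,t)⌋ = ⌊2048/67⌋ = 30.
Step 4: Compare |C| = 58 to 30: violated.
The claimed |C| lies above the Hamming bound, so no 2-ary code of length 11 with d ≥ 5 can have 58 codewords.


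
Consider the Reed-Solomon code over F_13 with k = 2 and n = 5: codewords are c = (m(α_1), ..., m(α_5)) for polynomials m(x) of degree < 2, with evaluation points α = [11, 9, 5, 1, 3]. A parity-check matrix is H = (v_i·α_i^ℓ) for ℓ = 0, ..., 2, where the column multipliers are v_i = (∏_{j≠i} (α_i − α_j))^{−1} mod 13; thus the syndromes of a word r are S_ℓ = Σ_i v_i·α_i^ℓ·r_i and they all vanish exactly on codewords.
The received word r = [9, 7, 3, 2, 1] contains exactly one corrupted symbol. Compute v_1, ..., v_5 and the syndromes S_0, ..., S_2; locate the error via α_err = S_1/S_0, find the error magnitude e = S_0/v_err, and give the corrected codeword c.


S = (1, 1, 1), error at position 4, error magnitude e = 3, c = [9, 7, 3, 12, 1].

Step 1: column multipliers v_i = (∏_{j≠i}(α_i − α_j))^{−1} mod 13.
  i = 1 (α = 11): (11−9)(11−5)(11−1)(11−3) = 2·6·10·8 = 960 ≡ 11, so v_1 = 11^{−1} = 6 (mod 13).
  i = 2 (α = 9): (9−11)(9−5)(9−1)(9−3) = (−2)·4·8·6 = −384 ≡ 6, so v_2 = 6^{−1} = 11 (mod 13).
  i = 3 (α = 5): (5−11)(5−9)(5−1)(5−3) = (−6)·(−4)·4·2 = 192 ≡ 10, so v_3 = 10^{−1} = 4 (mod 13).
  i = 4 (α = 1): (1−11)(1−9)(1−5)(1−3) = (−10)·(−8)·(−4)·(−2) = 640 ≡ 3, so v_4 = 3^{−1} = 9 (mod 13).
  i = 5 (α = 3): (3−11)(3−9)(3−5)(3−1) = (−8)·(−6)·(−2)·2 = −192 ≡ 3, so v_5 = 3^{−1} = 9 (mod 13).
  v = [6, 11, 4, 9, 9].
Step 2: syndromes of r = [9, 7, 3, 2, 1] (all sums mod 13).
  S_0 = Σ v_i r_i = 6·9 + 11·7 + 4·3 + 9·2 + 9·1 = 170 ≡ 1.
  S_1 = Σ v_i α_i r_i = 6·11·9 + 11·9·7 + 4·5·3 + 9·1·2 + 9·3·1 = 1392 ≡ 1.
  α_i^2 mod 13 = [4, 3, 12, 1, 9].
  S_2 = Σ v_i α_i^2 r_i = 6·4·9 + 11·3·7 + 4·12·3 + 9·1·2 + 9·9·1 = 690 ≡ 1.
  S = (1, 1, 1) ≠ 0, so r is not a codeword (an error is present).
Step 3: locate the error. For a single error e at position i, S_ℓ = v_i·e·α_i^ℓ, so α_err = S_1/S_0.
  S_0^{−1} = 1^{−1} = 1 (mod 13), so α_err = 1·1 = 1 ≡ 1 = α_4. Error position i = 4.
  Consistency check: S_2/S_1 = 1·1 = 1 ≡ 1 = α_err ✓ (single-error assumption holds).
Step 4: error magnitude e = S_0/v_4 = S_0·∏_{j≠4}(α_4 − α_j) = 1·3 = 3 ≡ 3 (mod 13).
Step 5: correct position 4: c_4 = r_4 − e = 2 − 3 ≡ 12 (mod 13). Hence c = [9, 7, 3, 12, 1].
  Check: interpolating c through the α_i gives m(x) = 11 + 1·x (degree < 2) with m(α_i) = c_i for every i, so c is indeed a codeword.


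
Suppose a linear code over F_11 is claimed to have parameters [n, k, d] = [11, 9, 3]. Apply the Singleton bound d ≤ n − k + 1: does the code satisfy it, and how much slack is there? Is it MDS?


Singleton RHS = n − k + 1 = 3, slack = 0, bound satisfied, MDS.

Singleton bound: d ≤ n − k + 1.
Here n = 11, k = 9, so n − k + 1 = 3.
Given d = 3, check d ≤ 3: YES.
Slack = (n − k + 1) − d = 0.
The code is MDS (slack = 0).
Description: the claimed parameters are [11, 9, 3]_11; such a code would be MDS (meets Singleton bound).


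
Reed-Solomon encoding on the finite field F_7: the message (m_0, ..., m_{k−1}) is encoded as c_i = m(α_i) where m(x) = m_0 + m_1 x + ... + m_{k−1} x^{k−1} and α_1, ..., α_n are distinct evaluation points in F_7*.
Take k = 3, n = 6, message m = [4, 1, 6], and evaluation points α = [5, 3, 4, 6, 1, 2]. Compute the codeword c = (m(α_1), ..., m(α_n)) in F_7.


c = [5, 5, 6, 2, 4, 2]

Message polynomial: m(x) = 4 + 1·x + 6·x^2 (mod 7).
For each evaluation point α_i, compute m(α_i) mod 7:
  α_1 = 5: Horner steps 6 → 3 → 5, so m(5) = 5.
  α_2 = 3: Horner steps 6 → 5 → 5, so m(3) = 5.
  α_3 = 4: Horner steps 6 → 4 → 6, so m(4) = 6.
  α_4 = 6: Horner steps 6 → 2 → 2, so m(6) = 2.
  α_5 = 1: Horner steps 6 → 0 → 4, so m(1) = 4.
  α_6 = 2: Horner steps 6 → 6 → 2, so m(2) = 2.
Codeword c = [5, 5, 6, 2, 4, 2] ∈ F_7^6.


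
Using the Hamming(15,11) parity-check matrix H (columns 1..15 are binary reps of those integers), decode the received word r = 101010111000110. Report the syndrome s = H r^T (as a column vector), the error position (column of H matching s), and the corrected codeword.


s = (0, 0, 1, 0)^T, error position = 2, corrected codeword c = 111010111000110

Compute s = H r^T mod 2 one row at a time:
  s_1 = 1 + 1 + 0 + 0 + 0 + 1 + 1 + 0 = 4 ≡ 0 (mod 2).
  s_2 = 0 + 1 + 0 + 1 + 0 + 1 + 1 + 0 = 4 ≡ 0 (mod 2).
  s_3 = 0 + 1 + 0 + 1 + 0 + 0 + 1 + 0 = 3 ≡ 1 (mod 2).
  s_4 = 1 + 1 + 1 + 1 + 1 + 0 + 1 + 0 = 6 ≡ 0 (mod 2).
s = (0, 0, 1, 0)^T — this equals column 2 of H (binary 0010), so error is at position 2.
Correct: flip bit 2 of r = 101010111000110 to get c = 111010111000110.


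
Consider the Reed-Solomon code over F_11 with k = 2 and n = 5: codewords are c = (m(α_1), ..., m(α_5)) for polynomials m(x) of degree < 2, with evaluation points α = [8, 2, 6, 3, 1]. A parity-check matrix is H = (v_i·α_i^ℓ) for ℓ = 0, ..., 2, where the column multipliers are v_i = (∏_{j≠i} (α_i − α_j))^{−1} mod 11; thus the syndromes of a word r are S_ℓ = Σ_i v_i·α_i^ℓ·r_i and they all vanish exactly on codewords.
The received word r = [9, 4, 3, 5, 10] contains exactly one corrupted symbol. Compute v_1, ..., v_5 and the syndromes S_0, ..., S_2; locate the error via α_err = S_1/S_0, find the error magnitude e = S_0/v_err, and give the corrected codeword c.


S = (10, 9, 7), error at position 2, error magnitude e = 2, c = [9, 2, 3, 5, 10].

Step 1: column multipliers v_i = (∏_{j≠i}(α_i − α_j))^{−1} mod 11.
  i = 1 (α = 8): (8−2)(8−6)(8−3)(8−1) = 6·2·5·7 = 420 ≡ 2, so v_1 = 2^{−1} = 6 (mod 11).
  i = 2 (α = 2): (2−8)(2−6)(2−3)(2−1) = (−6)·(−4)·(−1)·1 = −24 ≡ 9, so v_2 = 9^{−1} = 5 (mod 11).
  i = 3 (α = 6): (6−8)(6−2)(6−3)(6−1) = (−2)·4·3·5 = −120 ≡ 1, so v_3 = 1^{−1} = 1 (mod 11).
  i = 4 (α = 3): (3−8)(3−2)(3−6)(3−1) = (−5)·1·(−3)·2 = 30 ≡ 8, so v_4 = 8^{−1} = 7 (mod 11).
  i = 5 (α = 1): (1−8)(1−2)(1−6)(1−3) = (−7)·(−1)·(−5)·(−2) = 70 ≡ 4, so v_5 = 4^{−1} = 3 (mod 11).
  v = [6, 5, 1, 7, 3].
Step 2: syndromes of r = [9, 4, 3, 5, 10] (all sums mod 11).
  S_0 = Σ v_i r_i = 6·9 + 5·4 + 1·3 + 7·5 + 3·10 = 142 ≡ 10.
  S_1 = Σ v_i α_i r_i = 6·8·9 + 5·2·4 + 1·6·3 + 7·3·5 + 3·1·10 = 625 ≡ 9.
  α_i^2 mod 11 = [9, 4, 3, 9, 1].
  S_2 = Σ v_i α_i^2 r_i = 6·9·9 + 5·4·4 + 1·3·3 + 7·9·5 + 3·1·10 = 920 ≡ 7.
  S = (10, 9, 7) ≠ 0, so r is not a codeword (an error is present).
Step 3: locate the error. For a single error e at position i, S_ℓ = v_i·e·α_i^ℓ, so α_err = S_1/S_0.
  S_0^{−1} = 10^{−1} = 10 (mod 11), so α_err = 9·10 = 90 ≡ 2 = α_2. Error position i = 2.
  Consistency check: S_2/S_1 = 7·5 = 35 ≡ 2 = α_err ✓ (single-error assumption holds).
Step 4: error magnitude e = S_0/v_2 = S_0·∏_{j≠2}(α_2 − α_j) = 10·9 = 90 ≡ 2 (mod 11).
Step 5: correct position 2: c_2 = r_2 − e = 4 − 2 ≡ 2 (mod 11). Hence c = [9, 2, 3, 5, 10].
  Check: interpolating c through the α_i gives m(x) = 7 + 3·x (degree < 2) with m(α_i) = c_i for every i, so c is indeed a codeword.


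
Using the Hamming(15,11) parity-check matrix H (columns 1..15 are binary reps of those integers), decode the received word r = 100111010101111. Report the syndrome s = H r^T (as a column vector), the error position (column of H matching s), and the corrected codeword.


s = (0, 1, 0, 0)^T, error position = 4, corrected codeword c = 100011010101111

Compute s = H r^T mod 2 one row at a time:
  s_1 = 1 + 0 + 1 + 0 + 1 + 1 + 1 + 1 = 6 ≡ 0 (mod 2).
  s_2 = 1 + 1 + 1 + 0 + 1 + 1 + 1 + 1 = 7 ≡ 1 (mod 2).
  s_3 = 0 + 0 + 1 + 0 + 1 + 0 + 1 + 1 = 4 ≡ 0 (mod 2).
  s_4 = 1 + 0 + 1 + 0 + 0 + 0 + 1 + 1 = 4 ≡ 0 (mod 2).
s = (0, 1, 0, 0)^T — this equals column 4 of H (binary 0100), so error is at position 4.
Correct: flip bit 4 of r = 100111010101111 to get c = 100011010101111.


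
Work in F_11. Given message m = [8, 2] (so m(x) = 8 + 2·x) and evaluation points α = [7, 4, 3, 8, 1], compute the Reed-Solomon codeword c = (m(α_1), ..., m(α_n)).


c = [0, 5, 3, 2, 10]

Message polynomial: m(x) = 8 + 2·x (mod 11).
For each evaluation point α_i, compute m(α_i) mod 11:
  α_1 = 7: Horner steps 2 → 0, so m(7) = 0.
  α_2 = 4: Horner steps 2 → 5, so m(4) = 5.
  α_3 = 3: Horner steps 2 → 3, so m(3) = 3.
  α_4 = 8: Horner steps 2 → 2, so m(8) = 2.
  α_5 = 1: Horner steps 2 → 10, so m(1) = 10.
Codeword c = [0, 5, 3, 2, 10] ∈ F_11^5.


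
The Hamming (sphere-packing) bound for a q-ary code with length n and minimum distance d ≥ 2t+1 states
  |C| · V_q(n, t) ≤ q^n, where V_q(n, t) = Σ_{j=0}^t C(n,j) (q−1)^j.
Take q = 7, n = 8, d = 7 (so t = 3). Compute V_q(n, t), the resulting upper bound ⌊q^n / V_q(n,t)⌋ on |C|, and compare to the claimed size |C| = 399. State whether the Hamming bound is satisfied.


V_q(n, t) = 13153, q^n = 5764801, Hamming bound = 438, |C| = 399 ≤ bound (satisfied).

Step 1: Compute V_q(n, t) = Σ_{j=0}^3 C(n, j) (q−1)^j.
  j = 0: C(8,0)·(6)^0 = 1·1 = 1.
  j = 1: C(8,1)·(6)^1 = 8·6 = 48.
  j = 2: C(8,2)·(6)^2 = 28·36 = 1008.
  j = 3: C(8,3)·(6)^3 = 56·216 = 12096.
  V_q(n, t) = 1 + 48 + 1008 + 12096 = 13153.
Step 2: q^n = 7^8 = 5764801.
Step 3: Hamming bound ⌊q^n / V_q(n,t)⌋ = ⌊5764801/13153⌋ = 438.
Step 4: Compare |C| = 399 to 438: satisfied.
The claimed |C| lies below the Hamming bound.


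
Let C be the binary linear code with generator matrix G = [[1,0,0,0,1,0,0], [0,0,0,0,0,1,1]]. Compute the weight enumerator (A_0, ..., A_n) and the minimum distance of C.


Weight distribution: A_0 = 1, A_2 = 2, A_4 = 1. Minimum distance d = 2.

Enumerate all 2^2 = 4 messages m ∈ F_2^2.
For each, compute codeword c = mG in F_2^7, then tally its weight.
  m = 00 → c = 0000000, weight = 0.
  m = 10 → c = 1000100, weight = 2.
  m = 01 → c = 0000011, weight = 2.
  m = 11 → c = 1000111, weight = 4.
Tally weights:
  weight 0: 1 codewords.
  weight 2: 2 codewords.
  weight 4: 1 codewords.
Minimum distance d = smallest w > 0 with A_w > 0 = 2.
Sanity: Σ A_w = 4 = 2^2 = 4 ✓.


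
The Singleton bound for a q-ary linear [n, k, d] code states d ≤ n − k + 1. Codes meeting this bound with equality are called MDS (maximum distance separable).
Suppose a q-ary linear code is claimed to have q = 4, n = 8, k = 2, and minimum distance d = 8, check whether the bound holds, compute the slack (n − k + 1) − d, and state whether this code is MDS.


Singleton RHS = n − k + 1 = 7, slack = -1, bound violated (no such code; not MDS).

Singleton bound: d ≤ n − k + 1.
Here n = 8, k = 2, so n − k + 1 = 7.
Given d = 8, check d ≤ 7: NO.
Slack = (n − k + 1) − d = -1.
The slack is negative: d = 8 exceeds n − k + 1 = 7 by 1, so the Singleton bound is violated and no linear [8, 2, 8]_4 code can exist. In particular it is not MDS (MDS requires d = n − k + 1 exactly).
Description: the claimed parameters are [8, 2, 8]_4; such a code would be impossible (violates the Singleton bound).


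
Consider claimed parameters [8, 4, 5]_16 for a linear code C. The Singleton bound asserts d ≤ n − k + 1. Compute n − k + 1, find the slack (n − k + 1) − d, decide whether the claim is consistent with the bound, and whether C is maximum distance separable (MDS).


Singleton RHS = n − k + 1 = 5, slack = 0, bound satisfied, MDS.

Singleton bound: d ≤ n − k + 1.
Here n = 8, k = 4, so n − k + 1 = 5.
Given d = 5, check d ≤ 5: YES.
Slack = (n − k + 1) − d = 0.
The code is MDS (slack = 0).
Description: the claimed parameters are [8, 4, 5]_16; such a code would be MDS (meets Singleton bound).
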